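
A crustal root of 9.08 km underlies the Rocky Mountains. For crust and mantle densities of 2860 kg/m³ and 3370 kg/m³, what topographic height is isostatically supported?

1.62 km

By Archimedes' principle applied to the lithosphere: ρ_c h = (ρ_m − ρ_c) r.
h = r (ρ_m − ρ_c) / ρ_c = 9.08 km × (3370 − 2860) / 2860 = 1.62 km.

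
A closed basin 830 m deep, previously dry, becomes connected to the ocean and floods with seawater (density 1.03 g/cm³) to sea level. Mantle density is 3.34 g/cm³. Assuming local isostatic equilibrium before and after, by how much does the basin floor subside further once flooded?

370 m

After flooding the water column is d + s deep. Its weight must equal the weight of mantle displaced by the extra subsidence s: (d + s) ρ_w = s ρ_m.
s = d ρ_w / (ρ_m − ρ_w) = 830 m × 1.03/(3.34 − 1.03) = 370 m.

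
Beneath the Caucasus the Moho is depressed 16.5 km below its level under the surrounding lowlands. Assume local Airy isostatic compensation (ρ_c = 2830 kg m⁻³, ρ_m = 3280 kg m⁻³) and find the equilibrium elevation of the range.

2.62 km

By Archimedes' principle applied to the lithosphere: ρ_c h = (ρ_m − ρ_c) r.
h = r (ρ_m − ρ_c) / ρ_c = 16.5 km × (3280 − 2830) / 2830 = 2.62 km.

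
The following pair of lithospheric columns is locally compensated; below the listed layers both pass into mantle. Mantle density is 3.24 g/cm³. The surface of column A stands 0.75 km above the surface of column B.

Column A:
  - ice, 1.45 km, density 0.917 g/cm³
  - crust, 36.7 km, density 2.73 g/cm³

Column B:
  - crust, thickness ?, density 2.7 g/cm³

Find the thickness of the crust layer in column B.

Take the compensation level at the base of the deeper column (depth z_c below the surface of column A) and equate Σ ρ_i t_i down to z_c; mantle fills any gap and the z_c terms cancel.
Column A: 1.45×0.917 + 36.7×2.73 + (z_c − 38.15)×3.24
Column B: 0.75×0 + x×2.7 + (z_c − 0.75 − 0 − x)×3.24
The z_c×3.24 term appears on both sides and cancels. Collect the known terms of each column as K = Σ(ρt)_known − 3.24 × (depth of known layers): K_A = 101.52065 − 3.24×38.15 = −22.08535; K_B = 0 − 3.24×(0.75 + 0) = −2.43.
Balance: K_A = K_B − x×(3.24 − 2.7), so x = (K_B − K_A)/(3.24 − 2.7) = 19.6553/0.54 = 36.4 km.

36.4 km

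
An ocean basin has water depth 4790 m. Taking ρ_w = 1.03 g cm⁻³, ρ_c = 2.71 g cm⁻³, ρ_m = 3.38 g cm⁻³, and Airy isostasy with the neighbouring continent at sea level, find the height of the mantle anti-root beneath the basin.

12000 m

In Airy isostatic equilibrium: replacing crust with seawater at the top is compensated by replacing crust with mantle at the base: d (ρ_c − ρ_w) = a (ρ_m − ρ_c).
a = d (ρ_c − ρ_w)/(ρ_m − ρ_c) = 4790 m × 1.68/0.67 = 12000 m.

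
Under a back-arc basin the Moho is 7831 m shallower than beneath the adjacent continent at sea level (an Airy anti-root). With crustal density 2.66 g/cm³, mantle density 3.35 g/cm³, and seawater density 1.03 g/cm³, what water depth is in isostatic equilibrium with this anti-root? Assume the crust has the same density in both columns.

3310 m

Replacing a thickness d of crust by seawater at the top must be balanced by replacing crust with mantle at the base: d (ρ_c − ρ_w) = a (ρ_m − ρ_c).
d = a (ρ_m − ρ_c)/(ρ_c − ρ_w) = 7831 m × 0.69/1.63 = 3310 m.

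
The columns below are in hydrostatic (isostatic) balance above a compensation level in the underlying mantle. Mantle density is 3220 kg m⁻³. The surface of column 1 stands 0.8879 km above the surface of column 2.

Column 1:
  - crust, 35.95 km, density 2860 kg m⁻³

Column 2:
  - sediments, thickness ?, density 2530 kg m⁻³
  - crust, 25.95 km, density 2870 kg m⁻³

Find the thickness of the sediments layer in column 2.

1.45 km

Take the compensation level at the base of the deeper column (depth z_c below the surface of column 1) and equate Σ ρ_i t_i down to z_c; mantle fills any gap and the z_c terms cancel.
Column 1: 35.95×2860 + (z_c − 35.95)×3220
Column 2: 0.8879×0 + x×2530 + 25.95×2870 + (z_c − 0.8879 − 25.95 − x)×3220
The z_c×3220 term appears on both sides and cancels. Collect the known terms of each column as K = Σ(ρt)_known − 3220 × (depth of known layers): K_1 = 102817 − 3220×35.95 = −12942; K_2 = 74476.5 − 3220×(0.8879 + 25.95) = −11941.538.
Balance: K_1 = K_2 − x×(3220 − 2530), so x = (K_2 − K_1)/(3220 − 2530) = 1000.46/690 = 1.45 km.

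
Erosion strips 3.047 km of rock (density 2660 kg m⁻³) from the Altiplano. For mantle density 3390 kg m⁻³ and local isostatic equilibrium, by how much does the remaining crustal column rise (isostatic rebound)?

2.39 km

Unloading: uplift u = e ρ_c/ρ_m = 3.047 km × 2660/3390 = 2.39 km.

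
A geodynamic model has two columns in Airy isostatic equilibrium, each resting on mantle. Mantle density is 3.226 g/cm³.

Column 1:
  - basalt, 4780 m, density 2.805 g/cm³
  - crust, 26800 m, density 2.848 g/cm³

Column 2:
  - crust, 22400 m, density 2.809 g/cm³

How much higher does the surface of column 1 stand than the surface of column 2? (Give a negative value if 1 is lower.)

869 m

For any compensation level in the mantle, the mantle terms cancel and isostasy reduces to e = (Σt_1 − Σt_2) − (Σ(ρt)_1 − Σ(ρt)_2) / ρ_m.
Σt_1 = 31580 m; Σt_2 = 22400 m; Σ(ρt)_1 = 89734.3; Σ(ρt)_2 = 62921.6 (in m·g/cm³).
e = (31580 − 22400) − (89734.3 − 62921.6) / 3.226 = 869 m.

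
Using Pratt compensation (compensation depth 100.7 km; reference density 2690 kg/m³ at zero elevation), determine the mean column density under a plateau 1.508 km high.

Pratt balance: ρ_ref D = ρ (D + h).
ρ = ρ_ref D/(D + h) = 2690 × 100.7 km/(100.7 km + 1.508 km) = 2650 kg/m³.

2650 kg/m³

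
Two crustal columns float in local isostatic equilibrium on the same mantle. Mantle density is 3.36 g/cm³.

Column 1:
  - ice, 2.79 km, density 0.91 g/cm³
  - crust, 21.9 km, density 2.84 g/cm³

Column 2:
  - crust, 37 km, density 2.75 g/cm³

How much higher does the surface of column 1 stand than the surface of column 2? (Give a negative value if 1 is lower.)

−1.29 km

For any compensation level in the mantle, the mantle terms cancel and isostasy reduces to e = (Σt_1 − Σt_2) − (Σ(ρt)_1 − Σ(ρt)_2) / ρ_m.
Σt_1 = 24.69 km; Σt_2 = 37 km; Σ(ρt)_1 = 64.7349; Σ(ρt)_2 = 101.75 (in km·g/cm³).
e = (24.69 − 37) − (64.7349 − 101.75) / 3.36 = −1.29 km.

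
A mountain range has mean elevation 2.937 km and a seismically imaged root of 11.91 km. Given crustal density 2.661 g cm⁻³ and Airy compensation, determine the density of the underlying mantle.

3.32 g cm⁻³

Airy balance: ρ_c h = (ρ_m − ρ_c) r → ρ_m = ρ_c (1 + h/r).
ρ_m = 2.661 × (1 + 2.937 km/11.91 km) = 3.32 g cm⁻³.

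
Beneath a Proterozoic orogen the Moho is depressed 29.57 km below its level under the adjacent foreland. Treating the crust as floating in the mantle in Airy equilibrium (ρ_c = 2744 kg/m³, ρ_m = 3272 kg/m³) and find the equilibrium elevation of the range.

5.69 km

In Airy isostatic equilibrium: ρ_c h = (ρ_m − ρ_c) r.
h = r (ρ_m − ρ_c) / ρ_c = 29.57 km × (3272 − 2744) / 2744 = 5.69 km.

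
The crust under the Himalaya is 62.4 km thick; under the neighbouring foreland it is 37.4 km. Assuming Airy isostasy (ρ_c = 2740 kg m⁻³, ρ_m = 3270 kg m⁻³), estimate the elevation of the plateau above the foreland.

Excess crust Δ = 62.4 km − 37.4 km = 25 km, split between elevation h and root r with h + r = Δ.
Airy balance ρ_c h = (ρ_m − ρ_c) r gives r = h ρ_c/(ρ_m − ρ_c), so h (1 + ρ_c/(ρ_m − ρ_c)) = Δ, i.e. h = Δ (ρ_m − ρ_c)/ρ_m.
h = 25 km × 530/3270 = 4.05 km.

4.05 km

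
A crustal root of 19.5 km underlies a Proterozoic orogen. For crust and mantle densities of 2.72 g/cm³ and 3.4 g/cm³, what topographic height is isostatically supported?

4.88 km

In Airy isostatic equilibrium: ρ_c h = (ρ_m − ρ_c) r.
h = r (ρ_m − ρ_c) / ρ_c = 19.5 km × (3.4 − 2.72) / 2.72 = 4.88 km.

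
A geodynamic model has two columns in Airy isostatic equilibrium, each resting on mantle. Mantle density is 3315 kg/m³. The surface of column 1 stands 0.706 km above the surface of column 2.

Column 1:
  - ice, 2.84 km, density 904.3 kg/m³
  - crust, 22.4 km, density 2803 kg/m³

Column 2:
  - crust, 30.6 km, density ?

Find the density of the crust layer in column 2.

2790 kg/m³

Take the compensation level at the base of the deeper column (depth z_c below the surface of column 1) and equate Σ ρ_i t_i down to z_c; mantle fills any gap and the z_c terms cancel.
Column 1: 2.84×904.3 + 22.4×2803 + (z_c − 25.24)×3315
Column 2: 0.706×0 + 30.6×ρ + (z_c − 0.706 − 30.6)×3315
The z_c×3315 term appears on both sides and cancels. Collect the known terms of each column as K = Σ(ρt)_known − 3315 × (depth of known layers): K_1 = 65355.412 − 3315×25.24 = −18315.188; K_2 = 0 − 3315×(0.706 + 30.6) = −103779.39.
Balance: K_1 = K_2 + 30.6×ρ, so ρ = (K_1 − K_2)/30.6 = 85464.2/30.6 = 2790 kg/m³.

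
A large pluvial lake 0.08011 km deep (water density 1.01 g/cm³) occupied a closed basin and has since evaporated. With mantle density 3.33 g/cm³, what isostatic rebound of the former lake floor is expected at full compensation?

0.0243 km

u = d ρ_w/ρ_m = 0.08011 km × 1.01/3.33 = 0.0243 km.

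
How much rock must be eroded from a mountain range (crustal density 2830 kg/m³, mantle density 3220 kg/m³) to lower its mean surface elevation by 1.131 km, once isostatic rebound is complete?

Net drop Δ = e − u = e − e ρ_c/ρ_m = e (ρ_m − ρ_c)/ρ_m.
e = Δ ρ_m/(ρ_m − ρ_c) = 1.131 km × 3220/390 = 9.34 km.

9.34 km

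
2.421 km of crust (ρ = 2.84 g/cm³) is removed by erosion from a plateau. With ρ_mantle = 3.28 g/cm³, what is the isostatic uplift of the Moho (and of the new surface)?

Unloading: uplift u = e ρ_c/ρ_m = 2.421 km × 2.84/3.28 = 2.1 km.

2.1 km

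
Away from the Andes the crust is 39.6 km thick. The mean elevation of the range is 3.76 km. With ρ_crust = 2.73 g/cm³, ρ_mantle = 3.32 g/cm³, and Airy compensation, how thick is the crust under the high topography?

Root depth r = h ρ_c / (ρ_m − ρ_c) = 3.76 km × 2.73 / 0.59 = 17.4 km.
Total thickness = T + h + r = 39.6 km + 3.76 km + 17.4 km = 60.8 km.

60.8 km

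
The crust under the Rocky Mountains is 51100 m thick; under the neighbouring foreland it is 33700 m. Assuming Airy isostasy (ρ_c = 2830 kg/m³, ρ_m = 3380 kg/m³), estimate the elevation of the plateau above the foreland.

2830 m

Excess crust Δ = 51100 m − 33700 m = 17400 m, split between elevation h and root r with h + r = Δ.
Airy balance ρ_c h = (ρ_m − ρ_c) r gives r = h ρ_c/(ρ_m − ρ_c), so h (1 + ρ_c/(ρ_m − ρ_c)) = Δ, i.e. h = Δ (ρ_m − ρ_c)/ρ_m.
h = 17400 m × 550/3380 = 2830 m.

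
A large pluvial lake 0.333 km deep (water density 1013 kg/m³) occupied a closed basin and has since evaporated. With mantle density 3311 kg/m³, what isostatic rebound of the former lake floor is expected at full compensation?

0.102 km

u = d ρ_w/ρ_m = 0.333 km × 1013/3311 = 0.102 km.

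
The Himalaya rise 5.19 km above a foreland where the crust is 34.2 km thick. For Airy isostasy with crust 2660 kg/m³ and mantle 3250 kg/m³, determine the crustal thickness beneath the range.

62.8 km

Root depth r = h ρ_c / (ρ_m − ρ_c) = 5.19 km × 2660 / 590 = 23.4 km.
Total thickness = T + h + r = 34.2 km + 5.19 km + 23.4 km = 62.8 km.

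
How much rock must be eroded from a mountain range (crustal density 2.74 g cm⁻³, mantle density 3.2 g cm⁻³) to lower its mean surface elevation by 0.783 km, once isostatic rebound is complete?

Net drop Δ = e − u = e − e ρ_c/ρ_m = e (ρ_m − ρ_c)/ρ_m.
e = Δ ρ_m/(ρ_m − ρ_c) = 0.783 km × 3.2/0.46 = 5.45 km.

5.45 km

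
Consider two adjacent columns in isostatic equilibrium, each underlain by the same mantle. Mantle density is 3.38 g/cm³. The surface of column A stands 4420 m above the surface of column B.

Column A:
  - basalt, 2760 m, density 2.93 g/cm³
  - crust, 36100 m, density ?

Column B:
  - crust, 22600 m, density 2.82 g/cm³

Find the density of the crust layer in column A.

Take the compensation level at the base of the deeper column (depth z_c below the surface of column A) and equate Σ ρ_i t_i down to z_c; mantle fills any gap and the z_c terms cancel.
Column A: 2760×2.93 + 36100×ρ + (z_c − 38860)×3.38
Column B: 4420×0 + 22600×2.82 + (z_c − 4420 − 22600)×3.38
The z_c×3.38 term appears on both sides and cancels. Collect the known terms of each column as K = Σ(ρt)_known − 3.38 × (depth of known layers): K_A = 8086.8 − 3.38×38860 = −123260; K_B = 63732 − 3.38×(4420 + 22600) = −27595.6.
Balance: K_A + 36100×ρ = K_B, so ρ = (K_B − K_A)/36100 = 95664.4/36100 = 2.65 g/cm³.

2.65 g/cm³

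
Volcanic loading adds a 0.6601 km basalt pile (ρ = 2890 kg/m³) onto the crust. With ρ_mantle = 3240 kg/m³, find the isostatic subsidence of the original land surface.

Subaerial loading: s = t ρ_load / ρ_m.
s = 0.6601 km × 2890/3240 = 0.589 km.

0.589 km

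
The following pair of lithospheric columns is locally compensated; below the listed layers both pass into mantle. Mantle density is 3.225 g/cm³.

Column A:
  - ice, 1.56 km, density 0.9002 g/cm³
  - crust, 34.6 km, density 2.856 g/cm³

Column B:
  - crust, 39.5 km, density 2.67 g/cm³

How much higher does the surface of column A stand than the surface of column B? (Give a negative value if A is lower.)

−1.71 km

For any compensation level in the mantle, the mantle terms cancel and isostasy reduces to e = (Σt_A − Σt_B) − (Σ(ρt)_A − Σ(ρt)_B) / ρ_m.
Σt_A = 36.16 km; Σt_B = 39.5 km; Σ(ρt)_A = 100.221912; Σ(ρt)_B = 105.465 (in km·g/cm³).
e = (36.16 − 39.5) − (100.221912 − 105.465) / 3.225 = −1.71 km.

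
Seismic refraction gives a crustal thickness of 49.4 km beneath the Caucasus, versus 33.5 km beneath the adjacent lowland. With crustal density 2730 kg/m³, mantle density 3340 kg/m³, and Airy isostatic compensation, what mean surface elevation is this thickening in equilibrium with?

Excess crust Δ = 49.4 km − 33.5 km = 15.9 km, split between elevation h and root r with h + r = Δ.
Airy balance ρ_c h = (ρ_m − ρ_c) r gives r = h ρ_c/(ρ_m − ρ_c), so h (1 + ρ_c/(ρ_m − ρ_c)) = Δ, i.e. h = Δ (ρ_m − ρ_c)/ρ_m.
h = 15.9 km × 610/3340 = 2.9 km.

2.9 km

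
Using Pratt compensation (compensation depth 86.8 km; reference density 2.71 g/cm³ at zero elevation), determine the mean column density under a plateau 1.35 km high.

2.67 g/cm³

Pratt balance: ρ_ref D = ρ (D + h).
ρ = ρ_ref D/(D + h) = 2.71 × 86.8 km/(86.8 km + 1.35 km) = 2.67 g/cm³.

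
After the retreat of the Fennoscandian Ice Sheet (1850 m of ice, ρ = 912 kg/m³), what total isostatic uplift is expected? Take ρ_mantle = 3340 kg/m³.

505 m

Removing the load lets mantle flow back in; uplift u satisfies ρ_ice t = ρ_m u.
u = t ρ_ice/ρ_m = 1850 m × 912/3340 = 505 m.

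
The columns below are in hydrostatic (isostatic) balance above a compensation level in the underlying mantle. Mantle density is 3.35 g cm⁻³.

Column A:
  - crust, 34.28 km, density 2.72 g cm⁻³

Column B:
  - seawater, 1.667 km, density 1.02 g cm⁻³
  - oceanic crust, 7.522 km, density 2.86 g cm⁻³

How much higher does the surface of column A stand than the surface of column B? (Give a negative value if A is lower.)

For any compensation level in the mantle, the mantle terms cancel and isostasy reduces to e = (Σt_A − Σt_B) − (Σ(ρt)_A − Σ(ρt)_B) / ρ_m.
Σt_A = 34.28 km; Σt_B = 9.189 km; Σ(ρt)_A = 93.2416; Σ(ρt)_B = 23.21326 (in km·g cm⁻³).
e = (34.28 − 9.189) − (93.2416 − 23.21326) / 3.35 = 4.19 km.

4.19 km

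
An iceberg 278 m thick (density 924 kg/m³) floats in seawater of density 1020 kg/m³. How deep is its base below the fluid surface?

Draft d = t ρ_obj/ρ_fluid = 278 m × 924/1020 = 252 m.

252 m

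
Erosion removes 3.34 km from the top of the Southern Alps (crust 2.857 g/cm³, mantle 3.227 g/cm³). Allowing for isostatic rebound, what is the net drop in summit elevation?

Rebound u = e ρ_c/ρ_m = 3.34 km × 2.857/3.227 = 2.957 km.
Net surface drop = e − u = 3.34 km − 2.957 km = e (ρ_m − ρ_c)/ρ_m = 0.383 km.

0.383 km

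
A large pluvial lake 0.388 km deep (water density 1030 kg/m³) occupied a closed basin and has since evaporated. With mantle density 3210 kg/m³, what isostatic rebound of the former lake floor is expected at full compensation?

u = d ρ_w/ρ_m = 0.388 km × 1030/3210 = 0.124 km.

0.124 km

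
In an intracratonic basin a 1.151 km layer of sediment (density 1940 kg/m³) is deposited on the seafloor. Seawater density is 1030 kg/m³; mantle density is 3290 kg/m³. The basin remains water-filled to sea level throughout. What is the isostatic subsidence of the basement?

0.463 km

Submarine loading: the sediment displaces seawater, and the subsidence is in turn flooded, so s (ρ_m − ρ_w) = t (ρ_sed − ρ_w).
s = 1.151 km × (1940 − 1030) / (3290 − 1030) = 0.463 km.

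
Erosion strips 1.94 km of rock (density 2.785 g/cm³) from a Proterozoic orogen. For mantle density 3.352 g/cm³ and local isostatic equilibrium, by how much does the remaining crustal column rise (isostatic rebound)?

1.61 km

Unloading: uplift u = e ρ_c/ρ_m = 1.94 km × 2.785/3.352 = 1.61 km.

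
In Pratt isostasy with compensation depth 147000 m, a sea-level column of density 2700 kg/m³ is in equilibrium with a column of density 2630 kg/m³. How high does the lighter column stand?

ρ_ref D = ρ (D + h) → h = D (ρ_ref − ρ)/ρ.
h = 147000 m × (2700 − 2630)/2630 = 3910 m.

3910 m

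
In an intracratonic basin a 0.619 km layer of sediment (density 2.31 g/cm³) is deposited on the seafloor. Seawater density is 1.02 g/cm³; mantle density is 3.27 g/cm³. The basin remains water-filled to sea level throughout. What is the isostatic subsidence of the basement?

Submarine loading: the sediment displaces seawater, and the subsidence is in turn flooded, so s (ρ_m − ρ_w) = t (ρ_sed − ρ_w).
s = 0.619 km × (2.31 − 1.02) / (3.27 − 1.02) = 0.355 km.

0.355 km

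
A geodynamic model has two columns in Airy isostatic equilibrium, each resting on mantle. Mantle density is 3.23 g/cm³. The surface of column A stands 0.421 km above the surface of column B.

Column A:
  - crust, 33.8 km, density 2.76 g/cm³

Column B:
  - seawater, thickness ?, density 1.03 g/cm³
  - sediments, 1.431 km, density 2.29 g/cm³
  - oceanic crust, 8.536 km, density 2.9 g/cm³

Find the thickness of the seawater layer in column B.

4.71 km

Take the compensation level at the base of the deeper column (depth z_c below the surface of column A) and equate Σ ρ_i t_i down to z_c; mantle fills any gap and the z_c terms cancel.
Column A: 33.8×2.76 + (z_c − 33.8)×3.23
Column B: 0.421×0 + x×1.03 + 1.431×2.29 + 8.536×2.9 + (z_c − 0.421 − 9.967 − x)×3.23
The z_c×3.23 term appears on both sides and cancels. Collect the known terms of each column as K = Σ(ρt)_known − 3.23 × (depth of known layers): K_A = 93.288 − 3.23×33.8 = −15.886; K_B = 28.03139 − 3.23×(0.421 + 9.967) = −5.52185.
Balance: K_A = K_B − x×(3.23 − 1.03), so x = (K_B − K_A)/(3.23 − 1.03) = 10.3642/2.2 = 4.71 km.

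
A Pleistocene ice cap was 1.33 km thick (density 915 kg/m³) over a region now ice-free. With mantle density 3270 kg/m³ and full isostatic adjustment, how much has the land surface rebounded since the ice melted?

Removing the load lets mantle flow back in; uplift u satisfies ρ_ice t = ρ_m u.
u = t ρ_ice/ρ_m = 1.33 km × 915/3270 = 0.372 km.

0.372 km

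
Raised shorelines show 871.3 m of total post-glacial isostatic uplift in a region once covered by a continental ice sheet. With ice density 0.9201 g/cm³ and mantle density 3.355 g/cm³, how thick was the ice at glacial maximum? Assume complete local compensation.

u = t ρ_ice/ρ_m → t = u ρ_m/ρ_ice = 871.3 m × 3.355/0.9201 = 3180 m.

3180 m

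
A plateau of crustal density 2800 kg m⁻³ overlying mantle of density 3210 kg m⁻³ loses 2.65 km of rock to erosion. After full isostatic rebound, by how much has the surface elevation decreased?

Rebound u = e ρ_c/ρ_m = 2.65 km × 2800/3210 = 2.312 km.
Net surface drop = e − u = 2.65 km − 2.312 km = e (ρ_m − ρ_c)/ρ_m = 0.338 km.

0.338 km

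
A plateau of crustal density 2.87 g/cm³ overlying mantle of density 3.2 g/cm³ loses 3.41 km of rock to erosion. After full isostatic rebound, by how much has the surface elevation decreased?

Rebound u = e ρ_c/ρ_m = 3.41 km × 2.87/3.2 = 3.058 km.
Net surface drop = e − u = 3.41 km − 3.058 km = e (ρ_m − ρ_c)/ρ_m = 0.352 km.

0.352 km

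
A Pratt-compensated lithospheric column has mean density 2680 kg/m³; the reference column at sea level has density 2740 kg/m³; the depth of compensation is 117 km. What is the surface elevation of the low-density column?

2.62 km

ρ_ref D = ρ (D + h) → h = D (ρ_ref − ρ)/ρ.
h = 117 km × (2740 − 2680)/2680 = 2.62 km.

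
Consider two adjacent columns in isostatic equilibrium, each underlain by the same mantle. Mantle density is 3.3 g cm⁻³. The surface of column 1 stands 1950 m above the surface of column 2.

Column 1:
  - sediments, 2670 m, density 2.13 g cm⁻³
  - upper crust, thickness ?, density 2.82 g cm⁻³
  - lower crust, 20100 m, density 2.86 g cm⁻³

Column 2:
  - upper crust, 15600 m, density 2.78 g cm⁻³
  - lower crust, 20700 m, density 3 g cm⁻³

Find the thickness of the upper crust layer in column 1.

Take the compensation level at the base of the deeper column (depth z_c below the surface of column 1) and equate Σ ρ_i t_i down to z_c; mantle fills any gap and the z_c terms cancel.
Column 1: 2670×2.13 + x×2.82 + 20100×2.86 + (z_c − 22770 − x)×3.3
Column 2: 1950×0 + 15600×2.78 + 20700×3 + (z_c − 1950 − 36300)×3.3
The z_c×3.3 term appears on both sides and cancels. Collect the known terms of each column as K = Σ(ρt)_known − 3.3 × (depth of known layers): K_1 = 63173.1 − 3.3×22770 = −11967.9; K_2 = 105468 − 3.3×(1950 + 36300) = −20757.
Balance: K_1 − x×(3.3 − 2.82) = K_2, so x = (K_1 − K_2)/(3.3 − 2.82) = 8789.1/0.48 = 18300 m.

18300 m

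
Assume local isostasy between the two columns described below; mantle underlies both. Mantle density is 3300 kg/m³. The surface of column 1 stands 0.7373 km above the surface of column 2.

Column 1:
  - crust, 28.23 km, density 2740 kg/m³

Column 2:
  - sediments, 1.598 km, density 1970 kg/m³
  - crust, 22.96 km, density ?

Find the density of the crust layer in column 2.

2810 kg/m³

Take the compensation level at the base of the deeper column (depth z_c below the surface of column 1) and equate Σ ρ_i t_i down to z_c; mantle fills any gap and the z_c terms cancel.
Column 1: 28.23×2740 + (z_c − 28.23)×3300
Column 2: 0.7373×0 + 1.598×1970 + 22.96×ρ + (z_c − 0.7373 − 24.558)×3300
The z_c×3300 term appears on both sides and cancels. Collect the known terms of each column as K = Σ(ρt)_known − 3300 × (depth of known layers): K_1 = 77350.2 − 3300×28.23 = −15808.8; K_2 = 3148.06 − 3300×(0.7373 + 24.558) = −80326.43.
Balance: K_1 = K_2 + 22.96×ρ, so ρ = (K_1 − K_2)/22.96 = 64517.6/22.96 = 2810 kg/m³.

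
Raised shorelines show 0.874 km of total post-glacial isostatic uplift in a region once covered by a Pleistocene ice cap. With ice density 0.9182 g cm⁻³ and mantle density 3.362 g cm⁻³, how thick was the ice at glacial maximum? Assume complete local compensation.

u = t ρ_ice/ρ_m → t = u ρ_m/ρ_ice = 0.874 km × 3.362/0.9182 = 3.2 km.

3.2 km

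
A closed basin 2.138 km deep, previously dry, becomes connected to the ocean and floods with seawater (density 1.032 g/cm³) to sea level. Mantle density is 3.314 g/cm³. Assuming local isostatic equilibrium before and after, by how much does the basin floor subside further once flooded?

After flooding the water column is d + s deep. Its weight must equal the weight of mantle displaced by the extra subsidence s: (d + s) ρ_w = s ρ_m.
s = d ρ_w / (ρ_m − ρ_w) = 2.138 km × 1.032/(3.314 − 1.032) = 0.967 km.

0.967 km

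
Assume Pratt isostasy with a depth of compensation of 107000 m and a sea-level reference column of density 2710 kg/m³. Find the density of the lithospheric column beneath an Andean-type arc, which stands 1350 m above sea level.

Pratt balance: ρ_ref D = ρ (D + h).
ρ = ρ_ref D/(D + h) = 2710 × 107000 m/(107000 m + 1350 m) = 2680 kg/m³.

2680 kg/m³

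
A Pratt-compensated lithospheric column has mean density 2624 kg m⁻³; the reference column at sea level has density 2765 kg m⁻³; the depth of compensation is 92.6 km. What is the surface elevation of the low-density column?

ρ_ref D = ρ (D + h) → h = D (ρ_ref − ρ)/ρ.
h = 92.6 km × (2765 − 2624)/2624 = 4.98 km.

4.98 km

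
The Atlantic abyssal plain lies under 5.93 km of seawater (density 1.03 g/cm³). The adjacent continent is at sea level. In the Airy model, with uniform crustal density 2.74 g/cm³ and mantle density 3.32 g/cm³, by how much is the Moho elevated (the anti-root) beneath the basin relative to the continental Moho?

Equating mass per unit area of the two columns: replacing crust with seawater at the top is compensated by replacing crust with mantle at the base: d (ρ_c − ρ_w) = a (ρ_m − ρ_c).
a = d (ρ_c − ρ_w)/(ρ_m − ρ_c) = 5.93 km × 1.71/0.58 = 17.5 km.

17.5 km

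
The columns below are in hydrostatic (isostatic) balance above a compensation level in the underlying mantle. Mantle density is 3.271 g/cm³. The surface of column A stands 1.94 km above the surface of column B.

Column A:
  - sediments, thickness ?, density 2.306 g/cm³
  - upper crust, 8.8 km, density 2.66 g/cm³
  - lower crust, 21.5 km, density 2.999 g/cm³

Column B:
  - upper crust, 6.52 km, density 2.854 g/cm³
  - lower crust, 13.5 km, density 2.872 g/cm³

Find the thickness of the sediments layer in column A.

3.34 km

Take the compensation level at the base of the deeper column (depth z_c below the surface of column A) and equate Σ ρ_i t_i down to z_c; mantle fills any gap and the z_c terms cancel.
Column A: x×2.306 + 8.8×2.66 + 21.5×2.999 + (z_c − 30.3 − x)×3.271
Column B: 1.94×0 + 6.52×2.854 + 13.5×2.872 + (z_c − 1.94 − 20.02)×3.271
The z_c×3.271 term appears on both sides and cancels. Collect the known terms of each column as K = Σ(ρt)_known − 3.271 × (depth of known layers): K_A = 87.8865 − 3.271×30.3 = −11.2248; K_B = 57.38008 − 3.271×(1.94 + 20.02) = −14.45108.
Balance: K_A − x×(3.271 − 2.306) = K_B, so x = (K_A − K_B)/(3.271 − 2.306) = 3.22628/0.965 = 3.34 km.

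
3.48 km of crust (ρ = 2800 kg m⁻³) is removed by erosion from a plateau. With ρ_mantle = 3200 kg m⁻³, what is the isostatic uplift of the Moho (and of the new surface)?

Unloading: uplift u = e ρ_c/ρ_m = 3.48 km × 2800/3200 = 3.04 km.

3.04 km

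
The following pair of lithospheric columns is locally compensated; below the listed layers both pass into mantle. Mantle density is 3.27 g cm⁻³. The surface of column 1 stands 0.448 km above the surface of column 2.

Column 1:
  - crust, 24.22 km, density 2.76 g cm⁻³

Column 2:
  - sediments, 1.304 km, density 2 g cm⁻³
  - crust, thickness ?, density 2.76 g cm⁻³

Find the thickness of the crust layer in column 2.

18.1 km

Take the compensation level at the base of the deeper column (depth z_c below the surface of column 1) and equate Σ ρ_i t_i down to z_c; mantle fills any gap and the z_c terms cancel.
Column 1: 24.22×2.76 + (z_c − 24.22)×3.27
Column 2: 0.448×0 + 1.304×2 + x×2.76 + (z_c − 0.448 − 1.304 − x)×3.27
The z_c×3.27 term appears on both sides and cancels. Collect the known terms of each column as K = Σ(ρt)_known − 3.27 × (depth of known layers): K_1 = 66.8472 − 3.27×24.22 = −12.3522; K_2 = 2.608 − 3.27×(0.448 + 1.304) = −3.12104.
Balance: K_1 = K_2 − x×(3.27 − 2.76), so x = (K_2 − K_1)/(3.27 − 2.76) = 9.23116/0.51 = 18.1 km.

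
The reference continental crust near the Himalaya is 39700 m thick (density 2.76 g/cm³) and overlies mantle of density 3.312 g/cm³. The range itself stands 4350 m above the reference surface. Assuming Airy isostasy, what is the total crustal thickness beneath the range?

65800 m

Root depth r = h ρ_c / (ρ_m − ρ_c) = 4350 m × 2.76 / 0.552 = 21750 m.
Total thickness = T + h + r = 39700 m + 4350 m + 21750 m = 65800 m.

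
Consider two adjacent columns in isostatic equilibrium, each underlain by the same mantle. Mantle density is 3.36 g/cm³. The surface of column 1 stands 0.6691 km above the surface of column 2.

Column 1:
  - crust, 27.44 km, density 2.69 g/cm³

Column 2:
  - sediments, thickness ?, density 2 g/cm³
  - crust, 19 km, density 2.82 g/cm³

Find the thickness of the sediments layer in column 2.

4.32 km

Take the compensation level at the base of the deeper column (depth z_c below the surface of column 1) and equate Σ ρ_i t_i down to z_c; mantle fills any gap and the z_c terms cancel.
Column 1: 27.44×2.69 + (z_c − 27.44)×3.36
Column 2: 0.6691×0 + x×2 + 19×2.82 + (z_c − 0.6691 − 19 − x)×3.36
The z_c×3.36 term appears on both sides and cancels. Collect the known terms of each column as K = Σ(ρt)_known − 3.36 × (depth of known layers): K_1 = 73.8136 − 3.36×27.44 = −18.3848; K_2 = 53.58 − 3.36×(0.6691 + 19) = −12.508176.
Balance: K_1 = K_2 − x×(3.36 − 2), so x = (K_2 − K_1)/(3.36 − 2) = 5.87662/1.36 = 4.32 km.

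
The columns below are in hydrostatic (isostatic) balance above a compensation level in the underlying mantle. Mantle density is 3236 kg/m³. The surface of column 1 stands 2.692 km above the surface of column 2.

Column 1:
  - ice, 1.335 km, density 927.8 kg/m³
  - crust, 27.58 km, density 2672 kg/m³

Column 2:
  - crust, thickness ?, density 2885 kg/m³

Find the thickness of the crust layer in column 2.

28.3 km

Take the compensation level at the base of the deeper column (depth z_c below the surface of column 1) and equate Σ ρ_i t_i down to z_c; mantle fills any gap and the z_c terms cancel.
Column 1: 1.335×927.8 + 27.58×2672 + (z_c − 28.915)×3236
Column 2: 2.692×0 + x×2885 + (z_c − 2.692 − 0 − x)×3236
The z_c×3236 term appears on both sides and cancels. Collect the known terms of each column as K = Σ(ρt)_known − 3236 × (depth of known layers): K_1 = 74932.373 − 3236×28.915 = −18636.567; K_2 = 0 − 3236×(2.692 + 0) = −8711.312.
Balance: K_1 = K_2 − x×(3236 − 2885), so x = (K_2 − K_1)/(3236 − 2885) = 9925.26/351 = 28.3 km.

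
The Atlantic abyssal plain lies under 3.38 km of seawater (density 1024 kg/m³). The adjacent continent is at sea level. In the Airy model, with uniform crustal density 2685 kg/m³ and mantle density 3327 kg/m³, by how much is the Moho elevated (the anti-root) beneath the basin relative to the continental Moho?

In Airy isostatic equilibrium: replacing crust with seawater at the top is compensated by replacing crust with mantle at the base: d (ρ_c − ρ_w) = a (ρ_m − ρ_c).
a = d (ρ_c − ρ_w)/(ρ_m − ρ_c) = 3.38 km × 1661/642 = 8.74 km.

8.74 km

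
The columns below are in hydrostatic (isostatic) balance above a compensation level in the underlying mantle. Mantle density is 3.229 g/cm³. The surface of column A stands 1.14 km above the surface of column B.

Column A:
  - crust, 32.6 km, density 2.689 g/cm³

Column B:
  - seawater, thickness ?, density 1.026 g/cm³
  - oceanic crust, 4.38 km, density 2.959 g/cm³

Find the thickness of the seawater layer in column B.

5.78 km

Take the compensation level at the base of the deeper column (depth z_c below the surface of column A) and equate Σ ρ_i t_i down to z_c; mantle fills any gap and the z_c terms cancel.
Column A: 32.6×2.689 + (z_c − 32.6)×3.229
Column B: 1.14×0 + x×1.026 + 4.38×2.959 + (z_c − 1.14 − 4.38 − x)×3.229
The z_c×3.229 term appears on both sides and cancels. Collect the known terms of each column as K = Σ(ρt)_known − 3.229 × (depth of known layers): K_A = 87.6614 − 3.229×32.6 = −17.604; K_B = 12.96042 − 3.229×(1.14 + 4.38) = −4.86366.
Balance: K_A = K_B − x×(3.229 − 1.026), so x = (K_B − K_A)/(3.229 − 1.026) = 12.7403/2.203 = 5.78 km.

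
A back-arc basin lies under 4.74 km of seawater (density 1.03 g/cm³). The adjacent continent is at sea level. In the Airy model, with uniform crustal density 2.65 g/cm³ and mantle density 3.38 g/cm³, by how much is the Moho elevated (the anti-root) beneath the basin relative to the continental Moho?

10.5 km

For local isostatic compensation: replacing crust with seawater at the top is compensated by replacing crust with mantle at the base: d (ρ_c − ρ_w) = a (ρ_m − ρ_c).
a = d (ρ_c − ρ_w)/(ρ_m − ρ_c) = 4.74 km × 1.62/0.73 = 10.5 km.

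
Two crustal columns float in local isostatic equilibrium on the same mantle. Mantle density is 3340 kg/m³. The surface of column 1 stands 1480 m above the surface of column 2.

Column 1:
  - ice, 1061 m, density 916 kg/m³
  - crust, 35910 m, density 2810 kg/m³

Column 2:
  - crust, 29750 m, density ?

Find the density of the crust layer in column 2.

Take the compensation level at the base of the deeper column (depth z_c below the surface of column 1) and equate Σ ρ_i t_i down to z_c; mantle fills any gap and the z_c terms cancel.
Column 1: 1061×916 + 35910×2810 + (z_c − 36971)×3340
Column 2: 1480×0 + 29750×ρ + (z_c − 1480 − 29750)×3340
The z_c×3340 term appears on both sides and cancels. Collect the known terms of each column as K = Σ(ρt)_known − 3340 × (depth of known layers): K_1 = 101878976 − 3340×36971 = −21604164; K_2 = 0 − 3340×(1480 + 29750) = −104308200.
Balance: K_1 = K_2 + 29750×ρ, so ρ = (K_1 − K_2)/29750 = 82704000/29750 = 2780 kg/m³.

2780 kg/m³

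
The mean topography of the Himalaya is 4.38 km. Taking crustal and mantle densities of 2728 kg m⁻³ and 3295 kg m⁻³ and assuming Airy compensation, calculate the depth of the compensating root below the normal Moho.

21.1 km

By Archimedes' principle applied to the lithosphere: the weight of the topography is balanced by the buoyancy of the root, ρ_c h = (ρ_m − ρ_c) r.
r = h · ρ_c / (ρ_m − ρ_c) = 4.38 km × 2728 / (3295 − 2728) = 21.1 km.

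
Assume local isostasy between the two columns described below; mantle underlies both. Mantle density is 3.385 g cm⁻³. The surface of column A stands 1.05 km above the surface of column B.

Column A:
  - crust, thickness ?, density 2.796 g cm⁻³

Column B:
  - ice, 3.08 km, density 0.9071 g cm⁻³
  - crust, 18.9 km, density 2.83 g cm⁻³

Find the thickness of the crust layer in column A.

36.8 km

Take the compensation level at the base of the deeper column (depth z_c below the surface of column A) and equate Σ ρ_i t_i down to z_c; mantle fills any gap and the z_c terms cancel.
Column A: x×2.796 + (z_c − 0 − x)×3.385
Column B: 1.05×0 + 3.08×0.9071 + 18.9×2.83 + (z_c − 1.05 − 21.98)×3.385
The z_c×3.385 term appears on both sides and cancels. Collect the known terms of each column as K = Σ(ρt)_known − 3.385 × (depth of known layers): K_A = 0 − 3.385×0 = 0; K_B = 56.280868 − 3.385×(1.05 + 21.98) = −21.675682.
Balance: K_A − x×(3.385 − 2.796) = K_B, so x = (K_A − K_B)/(3.385 − 2.796) = 21.6757/0.589 = 36.8 km.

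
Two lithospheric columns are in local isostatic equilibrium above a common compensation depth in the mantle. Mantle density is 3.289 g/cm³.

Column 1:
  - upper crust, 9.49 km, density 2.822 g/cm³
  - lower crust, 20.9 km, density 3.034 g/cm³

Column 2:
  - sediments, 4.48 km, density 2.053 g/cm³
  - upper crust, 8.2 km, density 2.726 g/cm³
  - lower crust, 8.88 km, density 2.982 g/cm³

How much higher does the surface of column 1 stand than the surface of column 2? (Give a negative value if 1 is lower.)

−0.948 km

For any compensation level in the mantle, the mantle terms cancel and isostasy reduces to e = (Σt_1 − Σt_2) − (Σ(ρt)_1 − Σ(ρt)_2) / ρ_m.
Σt_1 = 30.39 km; Σt_2 = 21.56 km; Σ(ρt)_1 = 90.19138; Σ(ρt)_2 = 58.0308 (in km·g/cm³).
e = (30.39 − 21.56) − (90.19138 − 58.0308) / 3.289 = −0.948 km.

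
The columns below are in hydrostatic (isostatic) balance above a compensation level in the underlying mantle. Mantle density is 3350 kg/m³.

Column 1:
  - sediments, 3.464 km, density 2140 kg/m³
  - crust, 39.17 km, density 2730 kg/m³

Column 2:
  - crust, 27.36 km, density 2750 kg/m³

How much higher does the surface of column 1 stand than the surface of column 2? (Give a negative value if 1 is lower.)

3.6 km

For any compensation level in the mantle, the mantle terms cancel and isostasy reduces to e = (Σt_1 − Σt_2) − (Σ(ρt)_1 − Σ(ρt)_2) / ρ_m.
Σt_1 = 42.634 km; Σt_2 = 27.36 km; Σ(ρt)_1 = 114347.06; Σ(ρt)_2 = 75240 (in km·kg/m³).
e = (42.634 − 27.36) − (114347.06 − 75240) / 3350 = 3.6 km.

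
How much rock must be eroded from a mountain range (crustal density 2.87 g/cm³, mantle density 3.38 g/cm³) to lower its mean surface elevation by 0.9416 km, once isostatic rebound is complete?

Net drop Δ = e − u = e − e ρ_c/ρ_m = e (ρ_m − ρ_c)/ρ_m.
e = Δ ρ_m/(ρ_m − ρ_c) = 0.9416 km × 3.38/0.51 = 6.24 km.

6.24 km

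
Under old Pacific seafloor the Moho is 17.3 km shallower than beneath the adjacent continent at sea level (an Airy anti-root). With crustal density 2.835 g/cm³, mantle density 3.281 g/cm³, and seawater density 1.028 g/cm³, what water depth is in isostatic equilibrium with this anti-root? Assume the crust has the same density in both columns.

4.27 km

Replacing a thickness d of crust by seawater at the top must be balanced by replacing crust with mantle at the base: d (ρ_c − ρ_w) = a (ρ_m − ρ_c).
d = a (ρ_m − ρ_c)/(ρ_c − ρ_w) = 17.3 km × 0.446/1.807 = 4.27 km.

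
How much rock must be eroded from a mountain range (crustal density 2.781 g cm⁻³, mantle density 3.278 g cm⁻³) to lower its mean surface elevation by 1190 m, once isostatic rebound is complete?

Net drop Δ = e − u = e − e ρ_c/ρ_m = e (ρ_m − ρ_c)/ρ_m.
e = Δ ρ_m/(ρ_m − ρ_c) = 1190 m × 3.278/0.497 = 7850 m.

7850 m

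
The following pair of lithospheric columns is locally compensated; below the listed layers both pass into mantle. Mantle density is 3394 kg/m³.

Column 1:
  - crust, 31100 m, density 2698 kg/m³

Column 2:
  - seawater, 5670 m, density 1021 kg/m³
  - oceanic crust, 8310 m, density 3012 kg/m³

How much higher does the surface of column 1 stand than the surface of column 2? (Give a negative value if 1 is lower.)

For any compensation level in the mantle, the mantle terms cancel and isostasy reduces to e = (Σt_1 − Σt_2) − (Σ(ρt)_1 − Σ(ρt)_2) / ρ_m.
Σt_1 = 31100 m; Σt_2 = 13980 m; Σ(ρt)_1 = 83907800; Σ(ρt)_2 = 30818790 (in m·kg/m³).
e = (31100 − 13980) − (83907800 − 30818790) / 3394 = 1480 m.

1480 m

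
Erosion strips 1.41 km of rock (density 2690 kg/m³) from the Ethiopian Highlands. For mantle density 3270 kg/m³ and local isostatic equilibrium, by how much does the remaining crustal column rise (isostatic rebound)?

1.16 km

Unloading: uplift u = e ρ_c/ρ_m = 1.41 km × 2690/3270 = 1.16 km.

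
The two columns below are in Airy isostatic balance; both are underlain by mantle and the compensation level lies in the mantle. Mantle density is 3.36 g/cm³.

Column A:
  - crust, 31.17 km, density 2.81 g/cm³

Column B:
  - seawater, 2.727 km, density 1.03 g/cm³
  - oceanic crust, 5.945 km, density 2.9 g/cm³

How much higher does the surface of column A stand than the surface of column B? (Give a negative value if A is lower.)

For any compensation level in the mantle, the mantle terms cancel and isostasy reduces to e = (Σt_A − Σt_B) − (Σ(ρt)_A − Σ(ρt)_B) / ρ_m.
Σt_A = 31.17 km; Σt_B = 8.672 km; Σ(ρt)_A = 87.5877; Σ(ρt)_B = 20.04931 (in km·g/cm³).
e = (31.17 − 8.672) − (87.5877 − 20.04931) / 3.36 = 2.4 km.

2.4 km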